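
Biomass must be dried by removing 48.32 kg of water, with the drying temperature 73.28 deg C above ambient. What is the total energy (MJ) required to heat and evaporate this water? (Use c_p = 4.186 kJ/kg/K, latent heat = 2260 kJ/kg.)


E = m_water * (4.186 * dT + 2260) / 1000
= 48.32 * (4.186 * 73.28 + 2260) / 1000
= 124.0254 MJ

124.0254 MJ


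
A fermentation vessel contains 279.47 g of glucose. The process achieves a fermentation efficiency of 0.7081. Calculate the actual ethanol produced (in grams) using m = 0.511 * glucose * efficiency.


Actual ethanol: m = 0.511 * 279.47 * 0.7081
m = 101.1232 g

101.1232 g


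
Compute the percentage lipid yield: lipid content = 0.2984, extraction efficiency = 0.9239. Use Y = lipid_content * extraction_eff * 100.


Y = lipid_content * extraction_eff * 100
= 0.2984 * 0.9239 * 100
= 27.5692%

27.5692%


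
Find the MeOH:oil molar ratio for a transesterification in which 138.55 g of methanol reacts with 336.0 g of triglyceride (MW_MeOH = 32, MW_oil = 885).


Molar ratio = n_MeOH / n_oil = (MeOH/32) / (oil/885) = (MeOH * 885) / (32 * oil)
= (138.55 * 885) / (32 * 336.0)
= 11.4041

11.4041


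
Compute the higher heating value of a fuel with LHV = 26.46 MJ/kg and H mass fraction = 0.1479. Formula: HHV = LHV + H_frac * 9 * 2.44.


HHV = LHV + H_frac * 9 * 2.44
= 26.46 + 0.1479 * 9 * 2.44
= 29.7079 MJ/kg

29.7079 MJ/kg


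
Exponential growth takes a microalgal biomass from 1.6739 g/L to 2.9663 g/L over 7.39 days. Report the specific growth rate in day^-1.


mu = ln(X2/X1) / dt
= ln(2.9663/1.6739) / 7.39
= 0.0774 per day

0.0774 per day


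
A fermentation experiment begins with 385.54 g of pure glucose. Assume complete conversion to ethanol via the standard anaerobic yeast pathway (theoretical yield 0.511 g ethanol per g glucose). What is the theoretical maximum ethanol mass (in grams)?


Theoretical ethanol yield: m_EtOH = 0.511 * m_glucose
m_EtOH = 0.511 * 385.54 = 197.0109 g

197.0109 g


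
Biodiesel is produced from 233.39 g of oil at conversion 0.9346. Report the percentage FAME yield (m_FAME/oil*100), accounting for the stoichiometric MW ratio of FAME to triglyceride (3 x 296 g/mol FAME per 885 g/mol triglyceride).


m_FAME = oil * conv * (3 * 296 / 885) = oil * conv * (888/885)
= 233.39 * 0.9346 * 888 / 885
= 218.8657 g
Y = m_FAME / oil * 100 = conv * (888/885) * 100
= 0.9346 * 888 / 885 * 100
= 93.78%

93.78%


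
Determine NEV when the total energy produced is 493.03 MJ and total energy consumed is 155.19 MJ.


NEV = E_out - E_in
= 493.03 - 155.19
= 337.8400 MJ

337.8400 MJ


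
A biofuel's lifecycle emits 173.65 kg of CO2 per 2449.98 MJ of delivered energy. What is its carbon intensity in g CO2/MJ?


CI = CO2 * 1000 / E
= 173.65 * 1000 / 2449.98
= 70.8781 g CO2/MJ

70.8781 g CO2/MJ


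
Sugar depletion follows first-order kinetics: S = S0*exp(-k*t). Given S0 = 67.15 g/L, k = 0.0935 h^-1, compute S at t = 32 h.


S = S0 * exp(-k * t)
S = 67.15 * exp(-0.0935 * 32)
S = 3.3701 g/L

3.3701 g/L


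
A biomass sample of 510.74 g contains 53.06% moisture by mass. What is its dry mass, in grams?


Wd = Ww * (1 - MC/100)
= 510.74 * (1 - 53.06/100)
= 239.7414 g

239.7414 g


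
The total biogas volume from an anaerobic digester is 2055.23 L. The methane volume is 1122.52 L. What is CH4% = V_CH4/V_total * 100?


CH4% = V_CH4 / V_total * 100
= 1122.52 / 2055.23 * 100
= 54.6177%

54.6177%


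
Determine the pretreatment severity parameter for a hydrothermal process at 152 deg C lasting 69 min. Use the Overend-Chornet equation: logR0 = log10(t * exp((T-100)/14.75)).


logR0 = log10(t * exp((T - 100) / 14.75))
= log10(69 * exp((152 - 100) / 14.75))
= 3.3699

3.3699


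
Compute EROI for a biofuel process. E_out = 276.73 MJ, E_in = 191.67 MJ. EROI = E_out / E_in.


EROI = E_out / E_in
= 276.73 / 191.67
= 1.4438

1.4438


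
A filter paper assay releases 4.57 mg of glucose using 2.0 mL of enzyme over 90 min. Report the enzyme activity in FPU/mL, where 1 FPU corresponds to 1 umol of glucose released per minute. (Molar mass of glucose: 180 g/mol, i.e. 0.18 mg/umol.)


Activity = glucose_mg / (0.18 mg/umol * V_mL * t_min)
= 4.57 / (0.18 * 2.0 * 90)
= 0.1410 FPU/mL

0.1410 FPU/mL


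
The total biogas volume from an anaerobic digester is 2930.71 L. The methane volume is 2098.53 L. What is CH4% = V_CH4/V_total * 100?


CH4% = V_CH4 / V_total * 100
= 2098.53 / 2930.71 * 100
= 71.6048%

71.6048%


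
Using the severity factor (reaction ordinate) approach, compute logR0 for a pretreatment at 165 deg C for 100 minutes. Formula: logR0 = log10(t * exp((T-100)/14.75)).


logR0 = log10(t * exp((T - 100) / 14.75))
= log10(100 * exp((165 - 100) / 14.75))
= 3.9138

3.9138


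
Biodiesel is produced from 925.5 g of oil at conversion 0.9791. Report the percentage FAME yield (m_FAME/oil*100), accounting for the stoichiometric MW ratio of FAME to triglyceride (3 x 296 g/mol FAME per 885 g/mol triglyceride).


m_FAME = oil * conv * (3 * 296 / 885) = oil * conv * (888/885)
= 925.5 * 0.9791 * 888 / 885
= 909.2288 g
Y = m_FAME / oil * 100 = conv * (888/885) * 100
= 0.9791 * 888 / 885 * 100
= 98.24%

98.24%


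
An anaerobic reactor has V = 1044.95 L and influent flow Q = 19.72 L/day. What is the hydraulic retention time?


HRT = V / Q
= 1044.95 / 19.72
= 52.9894 days

52.9894 days


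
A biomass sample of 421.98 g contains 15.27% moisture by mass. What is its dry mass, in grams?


Wd = Ww * (1 - MC/100)
= 421.98 * (1 - 15.27/100)
= 357.5437 g

357.5437 g


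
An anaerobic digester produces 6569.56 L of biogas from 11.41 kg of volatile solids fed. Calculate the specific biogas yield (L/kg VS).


Y = V / VS
= 6569.56 / 11.41
= 575.7721 L/kg VS

575.7721 L/kg VS


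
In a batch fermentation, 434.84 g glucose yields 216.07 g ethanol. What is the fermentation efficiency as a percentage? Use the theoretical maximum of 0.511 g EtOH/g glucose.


Fermentation efficiency = (actual / (0.511 * glucose)) * 100
= (216.07 / (0.511 * 434.84)) * 100
= 97.2398%

97.2398%


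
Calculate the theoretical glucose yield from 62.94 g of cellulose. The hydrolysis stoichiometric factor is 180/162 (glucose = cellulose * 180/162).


glucose = cellulose * 180/162
= 62.94 * 180/162
= 69.9333 g

69.9333 g


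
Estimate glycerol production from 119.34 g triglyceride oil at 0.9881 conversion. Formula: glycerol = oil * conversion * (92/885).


glycerol = oil * conv * (92/885)
= 119.34 * 0.9881 * 92 / 885
= 12.2583 g

12.2583 g


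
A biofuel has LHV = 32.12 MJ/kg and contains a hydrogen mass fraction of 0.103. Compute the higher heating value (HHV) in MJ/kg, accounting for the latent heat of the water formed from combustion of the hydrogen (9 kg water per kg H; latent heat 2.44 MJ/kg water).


HHV = LHV + H_frac * 9 * 2.44
= 32.12 + 0.103 * 9 * 2.44
= 34.3819 MJ/kg

34.3819 MJ/kg


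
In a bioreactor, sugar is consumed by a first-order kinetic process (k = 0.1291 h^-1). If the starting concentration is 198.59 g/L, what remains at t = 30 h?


S = S0 * exp(-k * t)
S = 198.59 * exp(-0.1291 * 30)
S = 4.1299 g/L

4.1299 g/L


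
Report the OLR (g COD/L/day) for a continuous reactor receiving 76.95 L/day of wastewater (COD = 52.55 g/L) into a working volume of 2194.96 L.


OLR = Q * S / V
= 76.95 * 52.55 / 2194.96
= 1.8423 g/L/day

1.8423 g/L/day


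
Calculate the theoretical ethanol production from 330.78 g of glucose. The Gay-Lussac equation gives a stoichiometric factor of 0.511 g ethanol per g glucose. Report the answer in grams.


Theoretical ethanol yield: m_EtOH = 0.511 * m_glucose
m_EtOH = 0.511 * 330.78 = 169.0286 g

169.0286 g


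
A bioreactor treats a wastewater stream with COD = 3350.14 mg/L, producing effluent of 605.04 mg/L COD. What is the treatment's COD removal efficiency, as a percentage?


eta = (COD_in - COD_out) / COD_in * 100
= (3350.14 - 605.04) / 3350.14 * 100
= 81.9399%

81.9399%


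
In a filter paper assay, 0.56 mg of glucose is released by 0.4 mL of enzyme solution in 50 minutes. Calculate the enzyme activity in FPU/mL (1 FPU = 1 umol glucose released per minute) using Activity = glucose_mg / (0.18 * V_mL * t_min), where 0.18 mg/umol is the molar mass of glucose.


Activity = glucose_mg / (0.18 mg/umol * V_mL * t_min)
= 0.56 / (0.18 * 0.4 * 50)
= 0.1556 FPU/mL

0.1556 FPU/mL


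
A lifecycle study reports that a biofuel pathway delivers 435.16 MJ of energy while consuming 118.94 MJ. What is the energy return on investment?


EROI = E_out / E_in
= 435.16 / 118.94
= 3.6587

3.6587


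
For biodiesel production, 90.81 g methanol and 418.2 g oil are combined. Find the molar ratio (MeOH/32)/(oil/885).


Molar ratio = n_MeOH / n_oil = (MeOH/32) / (oil/885) = (MeOH * 885) / (32 * oil)
= (90.81 * 885) / (32 * 418.2)
= 6.0054

6.0054


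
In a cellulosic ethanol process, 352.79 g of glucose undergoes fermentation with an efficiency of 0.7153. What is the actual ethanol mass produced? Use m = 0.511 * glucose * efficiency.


Actual ethanol: m = 0.511 * 352.79 * 0.7153
m = 128.9512 g

128.9512 g


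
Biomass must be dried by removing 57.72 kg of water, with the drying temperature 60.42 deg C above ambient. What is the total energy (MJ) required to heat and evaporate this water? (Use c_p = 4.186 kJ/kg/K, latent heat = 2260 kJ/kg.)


E = m_water * (4.186 * dT + 2260) / 1000
= 57.72 * (4.186 * 60.42 + 2260) / 1000
= 145.0456 MJ

145.0456 MJ


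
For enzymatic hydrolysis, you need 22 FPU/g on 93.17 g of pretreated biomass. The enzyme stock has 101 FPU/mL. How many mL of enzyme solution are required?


V = dosage * m_sub / activity
V = 22 * 93.17 / 101
V = 20.2945 mL

20.2945 mL


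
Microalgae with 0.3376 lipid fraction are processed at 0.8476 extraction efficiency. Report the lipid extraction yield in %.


Y = lipid_content * extraction_eff * 100
= 0.3376 * 0.8476 * 100
= 28.6150%

28.6150%


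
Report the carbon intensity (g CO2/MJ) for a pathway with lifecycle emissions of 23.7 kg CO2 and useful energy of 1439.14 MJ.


CI = CO2 * 1000 / E
= 23.7 * 1000 / 1439.14
= 16.4682 g CO2/MJ

16.4682 g CO2/MJ


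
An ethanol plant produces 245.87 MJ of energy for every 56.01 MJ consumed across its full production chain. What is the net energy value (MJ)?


NEV = E_out - E_in
= 245.87 - 56.01
= 189.8600 MJ

189.8600 MJ


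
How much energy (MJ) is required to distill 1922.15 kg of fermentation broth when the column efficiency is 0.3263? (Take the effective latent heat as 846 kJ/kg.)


E = m * 846 / (eta * 1000)
= 1922.15 * 846 / (0.3263 * 1000)
= 4983.5700 MJ

4983.5700 MJ


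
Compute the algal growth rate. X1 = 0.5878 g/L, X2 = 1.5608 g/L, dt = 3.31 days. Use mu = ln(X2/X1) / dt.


mu = ln(X2/X1) / dt
= ln(1.5608/0.5878) / 3.31
= 0.2950 per day

0.2950 per day


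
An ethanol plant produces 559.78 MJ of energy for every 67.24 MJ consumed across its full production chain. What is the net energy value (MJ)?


NEV = E_out - E_in
= 559.78 - 67.24
= 492.5400 MJ

492.5400 MJ


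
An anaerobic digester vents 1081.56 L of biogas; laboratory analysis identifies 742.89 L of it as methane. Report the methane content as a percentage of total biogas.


CH4% = V_CH4 / V_total * 100
= 742.89 / 1081.56 * 100
= 68.6869%

68.6869%


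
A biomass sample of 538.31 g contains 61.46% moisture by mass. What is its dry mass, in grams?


Wd = Ww * (1 - MC/100)
= 538.31 * (1 - 61.46/100)
= 207.4647 g

207.4647 g


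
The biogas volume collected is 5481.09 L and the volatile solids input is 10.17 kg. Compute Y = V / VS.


Y = V / VS
= 5481.09 / 10.17
= 538.9469 L/kg VS

538.9469 L/kg VS


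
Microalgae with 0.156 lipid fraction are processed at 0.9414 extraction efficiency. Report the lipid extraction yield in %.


Y = lipid_content * extraction_eff * 100
= 0.156 * 0.9414 * 100
= 14.6858%

14.6858%


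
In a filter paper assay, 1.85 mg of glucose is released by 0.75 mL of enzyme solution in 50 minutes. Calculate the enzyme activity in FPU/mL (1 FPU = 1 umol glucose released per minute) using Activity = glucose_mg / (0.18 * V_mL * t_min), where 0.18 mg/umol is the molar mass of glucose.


Activity = glucose_mg / (0.18 mg/umol * V_mL * t_min)
= 1.85 / (0.18 * 0.75 * 50)
= 0.2741 FPU/mL

0.2741 FPU/mL


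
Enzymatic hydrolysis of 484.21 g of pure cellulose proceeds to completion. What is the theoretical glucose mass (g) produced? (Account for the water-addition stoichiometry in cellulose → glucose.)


glucose = cellulose * 180/162
= 484.21 * 180/162
= 538.0111 g

538.0111 g


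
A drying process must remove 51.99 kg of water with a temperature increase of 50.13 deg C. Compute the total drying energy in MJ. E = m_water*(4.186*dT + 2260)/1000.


E = m_water * (4.186 * dT + 2260) / 1000
= 51.99 * (4.186 * 50.13 + 2260) / 1000
= 128.4072 MJ

128.4072 MJ


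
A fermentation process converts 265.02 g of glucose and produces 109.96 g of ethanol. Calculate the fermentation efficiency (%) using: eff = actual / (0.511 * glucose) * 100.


Fermentation efficiency = (actual / (0.511 * glucose)) * 100
= (109.96 / (0.511 * 265.02)) * 100
= 81.1961%

81.1961%


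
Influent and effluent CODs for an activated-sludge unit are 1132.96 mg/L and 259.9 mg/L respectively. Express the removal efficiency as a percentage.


eta = (COD_in - COD_out) / COD_in * 100
= (1132.96 - 259.9) / 1132.96 * 100
= 77.0601%

77.0601%


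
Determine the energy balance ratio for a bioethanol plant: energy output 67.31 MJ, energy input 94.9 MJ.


EROI = E_out / E_in
= 67.31 / 94.9
= 0.7093

0.7093


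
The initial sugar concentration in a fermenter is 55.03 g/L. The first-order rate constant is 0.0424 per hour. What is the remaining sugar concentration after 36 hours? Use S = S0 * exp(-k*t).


S = S0 * exp(-k * t)
S = 55.03 * exp(-0.0424 * 36)
S = 11.9589 g/L

11.9589 g/L


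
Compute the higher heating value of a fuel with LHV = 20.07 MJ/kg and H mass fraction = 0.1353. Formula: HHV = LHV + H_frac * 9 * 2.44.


HHV = LHV + H_frac * 9 * 2.44
= 20.07 + 0.1353 * 9 * 2.44
= 23.0412 MJ/kg

23.0412 MJ/kg


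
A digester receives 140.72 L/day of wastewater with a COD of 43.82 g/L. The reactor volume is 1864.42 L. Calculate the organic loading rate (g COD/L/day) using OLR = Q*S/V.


OLR = Q * S / V
= 140.72 * 43.82 / 1864.42
= 3.3074 g/L/day

3.3074 g/L/day


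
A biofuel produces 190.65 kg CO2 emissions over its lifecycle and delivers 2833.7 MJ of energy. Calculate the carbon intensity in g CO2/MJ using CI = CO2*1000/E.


CI = CO2 * 1000 / E
= 190.65 * 1000 / 2833.7
= 67.2795 g CO2/MJ

67.2795 g CO2/MJ


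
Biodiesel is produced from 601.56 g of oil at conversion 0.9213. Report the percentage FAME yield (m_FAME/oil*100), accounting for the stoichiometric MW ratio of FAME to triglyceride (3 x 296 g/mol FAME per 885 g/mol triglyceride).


m_FAME = oil * conv * (3 * 296 / 885) = oil * conv * (888/885)
= 601.56 * 0.9213 * 888 / 885
= 556.0959 g
Y = m_FAME / oil * 100 = conv * (888/885) * 100
= 0.9213 * 888 / 885 * 100
= 92.44%

92.44%


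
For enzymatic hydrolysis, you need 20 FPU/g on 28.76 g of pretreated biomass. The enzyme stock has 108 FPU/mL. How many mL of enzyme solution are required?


V = dosage * m_sub / activity
V = 20 * 28.76 / 108
V = 5.3259 mL

5.3259 mL


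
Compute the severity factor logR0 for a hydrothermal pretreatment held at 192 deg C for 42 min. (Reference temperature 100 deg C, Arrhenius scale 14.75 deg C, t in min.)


logR0 = log10(t * exp((T - 100) / 14.75))
= log10(42 * exp((192 - 100) / 14.75))
= 4.3321

4.3321


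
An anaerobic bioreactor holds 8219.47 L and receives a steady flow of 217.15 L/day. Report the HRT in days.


HRT = V / Q
= 8219.47 / 217.15
= 37.8516 days

37.8516 days


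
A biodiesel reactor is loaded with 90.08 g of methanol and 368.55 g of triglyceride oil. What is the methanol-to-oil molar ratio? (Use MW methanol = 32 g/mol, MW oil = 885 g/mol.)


Molar ratio = n_MeOH / n_oil = (MeOH/32) / (oil/885) = (MeOH * 885) / (32 * oil)
= (90.08 * 885) / (32 * 368.55)
= 6.7597

6.7597


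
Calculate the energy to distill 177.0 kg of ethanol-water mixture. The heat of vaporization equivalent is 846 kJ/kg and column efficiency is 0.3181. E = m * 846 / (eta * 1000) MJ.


E = m * 846 / (eta * 1000)
= 177.0 * 846 / (0.3181 * 1000)
= 470.7388 MJ

470.7388 MJ


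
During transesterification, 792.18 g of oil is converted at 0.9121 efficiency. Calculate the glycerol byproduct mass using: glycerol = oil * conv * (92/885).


glycerol = oil * conv * (92/885)
= 792.18 * 0.9121 * 92 / 885
= 75.1123 g

75.1123 g


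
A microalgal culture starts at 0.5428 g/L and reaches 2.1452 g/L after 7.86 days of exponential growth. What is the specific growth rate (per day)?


mu = ln(X2/X1) / dt
= ln(2.1452/0.5428) / 7.86
= 0.1748 per day

0.1748 per day


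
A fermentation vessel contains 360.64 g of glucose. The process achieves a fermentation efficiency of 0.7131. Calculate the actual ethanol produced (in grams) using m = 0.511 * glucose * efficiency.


Actual ethanol: m = 0.511 * 360.64 * 0.7131
m = 131.4151 g

131.4151 g


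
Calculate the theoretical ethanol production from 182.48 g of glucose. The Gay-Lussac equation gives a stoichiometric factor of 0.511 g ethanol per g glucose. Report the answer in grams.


Theoretical ethanol yield: m_EtOH = 0.511 * m_glucose
m_EtOH = 0.511 * 182.48 = 93.2473 g

93.2473 g


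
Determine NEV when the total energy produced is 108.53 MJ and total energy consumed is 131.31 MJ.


NEV = E_out - E_in
= 108.53 - 131.31
= -22.7800 MJ

-22.7800 MJ


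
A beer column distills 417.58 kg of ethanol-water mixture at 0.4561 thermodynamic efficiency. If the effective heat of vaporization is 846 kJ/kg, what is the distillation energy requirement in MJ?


E = m * 846 / (eta * 1000)
= 417.58 * 846 / (0.4561 * 1000)
= 774.5509 MJ

774.5509 MJ


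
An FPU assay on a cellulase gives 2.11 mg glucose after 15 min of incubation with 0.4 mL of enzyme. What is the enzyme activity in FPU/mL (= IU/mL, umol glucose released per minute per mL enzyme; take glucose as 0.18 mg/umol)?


Activity = glucose_mg / (0.18 mg/umol * V_mL * t_min)
= 2.11 / (0.18 * 0.4 * 15)
= 1.9537 FPU/mL

1.9537 FPU/mL


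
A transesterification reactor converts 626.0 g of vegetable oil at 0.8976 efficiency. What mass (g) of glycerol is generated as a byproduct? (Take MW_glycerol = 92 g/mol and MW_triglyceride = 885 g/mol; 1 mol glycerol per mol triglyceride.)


glycerol = oil * conv * (92/885)
= 626.0 * 0.8976 * 92 / 885
= 58.4120 g

58.4120 g


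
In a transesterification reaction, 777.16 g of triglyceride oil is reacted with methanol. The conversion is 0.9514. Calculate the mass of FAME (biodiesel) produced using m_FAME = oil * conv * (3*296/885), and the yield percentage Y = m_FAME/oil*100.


m_FAME = oil * conv * (3 * 296 / 885) = oil * conv * (888/885)
= 777.16 * 0.9514 * 888 / 885
= 741.8964 g
Y = m_FAME / oil * 100 = conv * (888/885) * 100
= 0.9514 * 888 / 885 * 100
= 95.46%

741.8964 g FAME; Y = 95.46%


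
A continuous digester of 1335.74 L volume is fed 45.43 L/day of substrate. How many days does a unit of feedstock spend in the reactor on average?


HRT = V / Q
= 1335.74 / 45.43
= 29.4022 days

29.4022 days


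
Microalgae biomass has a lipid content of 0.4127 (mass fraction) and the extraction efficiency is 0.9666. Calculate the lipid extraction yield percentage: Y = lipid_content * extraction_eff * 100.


Y = lipid_content * extraction_eff * 100
= 0.4127 * 0.9666 * 100
= 39.8916%

39.8916%


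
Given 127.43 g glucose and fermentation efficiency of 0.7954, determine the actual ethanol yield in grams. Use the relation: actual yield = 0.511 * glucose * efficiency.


Actual ethanol: m = 0.511 * 127.43 * 0.7954
m = 51.7938 g

51.7938 g


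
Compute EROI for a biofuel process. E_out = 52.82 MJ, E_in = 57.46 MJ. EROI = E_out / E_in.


EROI = E_out / E_in
= 52.82 / 57.46
= 0.9192

0.9192


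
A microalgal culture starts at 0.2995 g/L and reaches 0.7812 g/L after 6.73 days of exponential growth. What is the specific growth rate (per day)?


mu = ln(X2/X1) / dt
= ln(0.7812/0.2995) / 6.73
= 0.1425 per day

0.1425 per day


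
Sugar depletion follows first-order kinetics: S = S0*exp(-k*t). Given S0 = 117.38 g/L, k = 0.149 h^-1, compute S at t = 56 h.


S = S0 * exp(-k * t)
S = 117.38 * exp(-0.149 * 56)
S = 0.0279 g/L

0.0279 g/L


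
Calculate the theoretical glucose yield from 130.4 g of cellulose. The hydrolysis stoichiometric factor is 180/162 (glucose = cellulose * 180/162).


glucose = cellulose * 180/162
= 130.4 * 180/162
= 144.8889 g

144.8889 g


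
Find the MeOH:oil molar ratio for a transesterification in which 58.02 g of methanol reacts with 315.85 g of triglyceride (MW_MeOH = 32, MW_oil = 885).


Molar ratio = n_MeOH / n_oil = (MeOH/32) / (oil/885) = (MeOH * 885) / (32 * oil)
= (58.02 * 885) / (32 * 315.85)
= 5.0803

5.0803


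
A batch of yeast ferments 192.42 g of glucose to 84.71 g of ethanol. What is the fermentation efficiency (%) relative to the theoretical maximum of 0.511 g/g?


Fermentation efficiency = (actual / (0.511 * glucose)) * 100
= (84.71 / (0.511 * 192.42)) * 100
= 86.1516%

86.1516%


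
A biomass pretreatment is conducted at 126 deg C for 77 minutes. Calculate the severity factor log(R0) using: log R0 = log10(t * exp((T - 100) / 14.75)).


logR0 = log10(t * exp((T - 100) / 14.75))
= log10(77 * exp((126 - 100) / 14.75))
= 2.6520

2.6520


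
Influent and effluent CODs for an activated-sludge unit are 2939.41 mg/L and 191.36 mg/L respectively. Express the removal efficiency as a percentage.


eta = (COD_in - COD_out) / COD_in * 100
= (2939.41 - 191.36) / 2939.41 * 100
= 93.4899%

93.4899%


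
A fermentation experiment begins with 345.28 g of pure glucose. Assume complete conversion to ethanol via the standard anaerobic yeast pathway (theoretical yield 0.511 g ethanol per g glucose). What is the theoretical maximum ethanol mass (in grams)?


Theoretical ethanol yield: m_EtOH = 0.511 * m_glucose
m_EtOH = 0.511 * 345.28 = 176.4381 g

176.4381 g


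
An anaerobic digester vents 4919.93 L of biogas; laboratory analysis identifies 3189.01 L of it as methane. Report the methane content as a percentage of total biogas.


CH4% = V_CH4 / V_total * 100
= 3189.01 / 4919.93 * 100
= 64.8182%

64.8182%


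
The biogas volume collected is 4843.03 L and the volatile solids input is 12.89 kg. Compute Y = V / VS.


Y = V / VS
= 4843.03 / 12.89
= 375.7199 L/kg VS

375.7199 L/kg VS


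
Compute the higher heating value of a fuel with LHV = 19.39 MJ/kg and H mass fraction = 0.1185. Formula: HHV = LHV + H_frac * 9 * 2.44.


HHV = LHV + H_frac * 9 * 2.44
= 19.39 + 0.1185 * 9 * 2.44
= 21.9923 MJ/kg

21.9923 MJ/kg


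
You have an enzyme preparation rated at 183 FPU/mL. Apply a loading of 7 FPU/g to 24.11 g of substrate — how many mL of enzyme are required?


V = dosage * m_sub / activity
V = 7 * 24.11 / 183
V = 0.9222 mL

0.9222 mL


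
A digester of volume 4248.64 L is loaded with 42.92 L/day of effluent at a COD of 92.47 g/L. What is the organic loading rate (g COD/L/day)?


OLR = Q * S / V
= 42.92 * 92.47 / 4248.64
= 0.9341 g/L/day

0.9341 g/L/day


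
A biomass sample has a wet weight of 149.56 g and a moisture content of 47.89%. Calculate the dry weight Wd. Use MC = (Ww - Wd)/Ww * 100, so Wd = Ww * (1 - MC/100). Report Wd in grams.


Wd = Ww * (1 - MC/100)
= 149.56 * (1 - 47.89/100)
= 77.9357 g

77.9357 g


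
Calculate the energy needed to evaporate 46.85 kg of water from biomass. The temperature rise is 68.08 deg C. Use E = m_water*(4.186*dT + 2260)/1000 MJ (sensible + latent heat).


E = m_water * (4.186 * dT + 2260) / 1000
= 46.85 * (4.186 * 68.08 + 2260) / 1000
= 119.2324 MJ

119.2324 MJ


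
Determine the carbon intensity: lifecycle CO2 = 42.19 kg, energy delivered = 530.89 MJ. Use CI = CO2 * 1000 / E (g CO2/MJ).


CI = CO2 * 1000 / E
= 42.19 * 1000 / 530.89
= 79.4703 g CO2/MJ

79.4703 g CO2/MJ


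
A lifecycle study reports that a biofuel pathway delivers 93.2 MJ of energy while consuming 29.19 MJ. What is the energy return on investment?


EROI = E_out / E_in
= 93.2 / 29.19
= 3.1929

3.1929


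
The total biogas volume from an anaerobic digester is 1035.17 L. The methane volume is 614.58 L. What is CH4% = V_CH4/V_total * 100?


CH4% = V_CH4 / V_total * 100
= 614.58 / 1035.17 * 100
= 59.3700%

59.3700%


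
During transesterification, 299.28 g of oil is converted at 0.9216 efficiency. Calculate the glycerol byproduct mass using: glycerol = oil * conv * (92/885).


glycerol = oil * conv * (92/885)
= 299.28 * 0.9216 * 92 / 885
= 28.6724 g

28.6724 g


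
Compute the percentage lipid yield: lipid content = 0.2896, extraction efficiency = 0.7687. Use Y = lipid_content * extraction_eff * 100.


Y = lipid_content * extraction_eff * 100
= 0.2896 * 0.7687 * 100
= 22.2616%

22.2616%


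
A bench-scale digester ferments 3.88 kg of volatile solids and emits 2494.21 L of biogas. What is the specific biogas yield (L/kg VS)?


Y = V / VS
= 2494.21 / 3.88
= 642.8376 L/kg VS

642.8376 L/kg VS


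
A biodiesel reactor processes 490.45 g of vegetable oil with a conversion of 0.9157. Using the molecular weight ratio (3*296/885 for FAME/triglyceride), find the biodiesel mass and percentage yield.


m_FAME = oil * conv * (3 * 296 / 885) = oil * conv * (888/885)
= 490.45 * 0.9157 * 888 / 885
= 450.6275 g
Y = m_FAME / oil * 100 = conv * (888/885) * 100
= 0.9157 * 888 / 885 * 100
= 91.88%

450.6275 g FAME; Y = 91.88%


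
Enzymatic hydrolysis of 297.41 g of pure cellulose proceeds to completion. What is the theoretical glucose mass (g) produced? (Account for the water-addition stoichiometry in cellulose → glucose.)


glucose = cellulose * 180/162
= 297.41 * 180/162
= 330.4556 g

330.4556 g


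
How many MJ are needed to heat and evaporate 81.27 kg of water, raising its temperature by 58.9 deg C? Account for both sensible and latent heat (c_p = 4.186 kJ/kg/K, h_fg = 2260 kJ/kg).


E = m_water * (4.186 * dT + 2260) / 1000
= 81.27 * (4.186 * 58.9 + 2260) / 1000
= 203.7078 MJ

203.7078 MJ


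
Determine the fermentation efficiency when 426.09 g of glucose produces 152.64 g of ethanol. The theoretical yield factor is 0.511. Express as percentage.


Fermentation efficiency = (actual / (0.511 * glucose)) * 100
= (152.64 / (0.511 * 426.09)) * 100
= 70.1045%

70.1045%


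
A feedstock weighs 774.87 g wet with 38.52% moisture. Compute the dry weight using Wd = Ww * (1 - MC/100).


Wd = Ww * (1 - MC/100)
= 774.87 * (1 - 38.52/100)
= 476.3901 g

476.3901 g


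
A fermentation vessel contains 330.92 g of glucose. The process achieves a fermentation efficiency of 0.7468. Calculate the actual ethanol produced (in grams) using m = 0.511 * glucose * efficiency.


Actual ethanol: m = 0.511 * 330.92 * 0.7468
m = 126.2840 g

126.2840 g


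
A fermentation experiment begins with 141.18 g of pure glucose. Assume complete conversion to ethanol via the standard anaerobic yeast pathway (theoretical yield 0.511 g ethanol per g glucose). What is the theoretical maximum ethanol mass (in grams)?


Theoretical ethanol yield: m_EtOH = 0.511 * m_glucose
m_EtOH = 0.511 * 141.18 = 72.1430 g

72.1430 g


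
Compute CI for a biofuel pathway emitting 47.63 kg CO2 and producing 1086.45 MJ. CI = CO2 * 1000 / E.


CI = CO2 * 1000 / E
= 47.63 * 1000 / 1086.45
= 43.8400 g CO2/MJ

43.8400 g CO2/MJ


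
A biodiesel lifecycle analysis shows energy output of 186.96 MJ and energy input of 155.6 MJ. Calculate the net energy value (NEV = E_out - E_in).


NEV = E_out - E_in
= 186.96 - 155.6
= 31.3600 MJ

31.3600 MJ


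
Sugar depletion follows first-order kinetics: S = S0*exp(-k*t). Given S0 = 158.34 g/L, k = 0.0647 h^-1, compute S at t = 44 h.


S = S0 * exp(-k * t)
S = 158.34 * exp(-0.0647 * 44)
S = 9.1884 g/L

9.1884 g/L


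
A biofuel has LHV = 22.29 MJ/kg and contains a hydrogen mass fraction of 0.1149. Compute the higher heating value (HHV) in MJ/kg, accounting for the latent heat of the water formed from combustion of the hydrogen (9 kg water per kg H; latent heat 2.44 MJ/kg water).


HHV = LHV + H_frac * 9 * 2.44
= 22.29 + 0.1149 * 9 * 2.44
= 24.8132 MJ/kg

24.8132 MJ/kg


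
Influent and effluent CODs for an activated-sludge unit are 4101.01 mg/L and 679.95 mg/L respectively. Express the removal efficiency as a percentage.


eta = (COD_in - COD_out) / COD_in * 100
= (4101.01 - 679.95) / 4101.01 * 100
= 83.4199%

83.4199%


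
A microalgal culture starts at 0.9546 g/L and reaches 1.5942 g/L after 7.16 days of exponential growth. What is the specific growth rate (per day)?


mu = ln(X2/X1) / dt
= ln(1.5942/0.9546) / 7.16
= 0.0716 per day

0.0716 per day


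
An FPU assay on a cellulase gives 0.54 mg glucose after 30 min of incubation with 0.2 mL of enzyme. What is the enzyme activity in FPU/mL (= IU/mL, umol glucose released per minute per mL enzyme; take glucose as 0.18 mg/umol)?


Activity = glucose_mg / (0.18 mg/umol * V_mL * t_min)
= 0.54 / (0.18 * 0.2 * 30)
= 0.5000 FPU/mL

0.5000 FPU/mL


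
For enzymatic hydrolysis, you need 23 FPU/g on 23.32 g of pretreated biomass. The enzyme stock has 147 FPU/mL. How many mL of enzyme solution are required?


V = dosage * m_sub / activity
V = 23 * 23.32 / 147
V = 3.6487 mL

3.6487 mL


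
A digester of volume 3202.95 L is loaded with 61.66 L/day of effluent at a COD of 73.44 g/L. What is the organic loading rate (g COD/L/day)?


OLR = Q * S / V
= 61.66 * 73.44 / 3202.95
= 1.4138 g/L/day

1.4138 g/L/day


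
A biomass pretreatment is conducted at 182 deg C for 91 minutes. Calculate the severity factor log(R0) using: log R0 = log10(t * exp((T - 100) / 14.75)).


logR0 = log10(t * exp((T - 100) / 14.75))
= log10(91 * exp((182 - 100) / 14.75))
= 4.3734

4.3734


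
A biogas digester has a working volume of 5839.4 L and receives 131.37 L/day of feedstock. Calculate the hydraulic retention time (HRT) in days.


HRT = V / Q
= 5839.4 / 131.37
= 44.4500 days

44.4500 days


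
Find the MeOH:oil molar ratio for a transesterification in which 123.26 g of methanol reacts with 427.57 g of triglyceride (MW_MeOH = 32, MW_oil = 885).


Molar ratio = n_MeOH / n_oil = (MeOH/32) / (oil/885) = (MeOH * 885) / (32 * oil)
= (123.26 * 885) / (32 * 427.57)
= 7.9728

7.9728


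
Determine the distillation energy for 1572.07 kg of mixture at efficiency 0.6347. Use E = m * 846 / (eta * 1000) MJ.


E = m * 846 / (eta * 1000)
= 1572.07 * 846 / (0.6347 * 1000)
= 2095.4328 MJ

2095.4328 MJ


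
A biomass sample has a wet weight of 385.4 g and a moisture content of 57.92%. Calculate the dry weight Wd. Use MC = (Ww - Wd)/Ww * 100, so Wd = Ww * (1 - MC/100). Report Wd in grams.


Wd = Ww * (1 - MC/100)
= 385.4 * (1 - 57.92/100)
= 162.1763 g

162.1763 g


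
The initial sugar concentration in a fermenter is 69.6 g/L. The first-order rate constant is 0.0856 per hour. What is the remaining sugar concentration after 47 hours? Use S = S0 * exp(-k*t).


S = S0 * exp(-k * t)
S = 69.6 * exp(-0.0856 * 47)
S = 1.2455 g/L

1.2455 g/L


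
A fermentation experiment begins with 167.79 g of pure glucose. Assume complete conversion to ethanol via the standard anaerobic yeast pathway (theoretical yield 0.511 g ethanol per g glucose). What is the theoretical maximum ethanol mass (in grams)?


Theoretical ethanol yield: m_EtOH = 0.511 * m_glucose
m_EtOH = 0.511 * 167.79 = 85.7407 g

85.7407 g


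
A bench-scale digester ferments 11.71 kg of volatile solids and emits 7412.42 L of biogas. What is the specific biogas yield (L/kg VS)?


Y = V / VS
= 7412.42 / 11.71
= 632.9991 L/kg VS

632.9991 L/kg VS


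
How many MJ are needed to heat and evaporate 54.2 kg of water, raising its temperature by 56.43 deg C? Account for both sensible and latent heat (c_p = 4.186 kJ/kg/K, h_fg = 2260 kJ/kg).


E = m_water * (4.186 * dT + 2260) / 1000
= 54.2 * (4.186 * 56.43 + 2260) / 1000
= 135.2949 MJ

135.2949 MJ


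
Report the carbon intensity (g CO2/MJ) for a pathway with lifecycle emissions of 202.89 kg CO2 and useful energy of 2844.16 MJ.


CI = CO2 * 1000 / E
= 202.89 * 1000 / 2844.16
= 71.3356 g CO2/MJ

71.3356 g CO2/MJ


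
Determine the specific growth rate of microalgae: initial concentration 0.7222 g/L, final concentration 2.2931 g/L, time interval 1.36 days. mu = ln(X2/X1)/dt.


mu = ln(X2/X1) / dt
= ln(2.2931/0.7222) / 1.36
= 0.8495 per day

0.8495 per day


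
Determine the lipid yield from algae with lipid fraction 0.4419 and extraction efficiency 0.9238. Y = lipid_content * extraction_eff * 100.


Y = lipid_content * extraction_eff * 100
= 0.4419 * 0.9238 * 100
= 40.8227%

40.8227%


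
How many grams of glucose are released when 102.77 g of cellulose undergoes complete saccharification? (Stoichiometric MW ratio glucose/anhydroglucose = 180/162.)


glucose = cellulose * 180/162
= 102.77 * 180/162
= 114.1889 g

114.1889 g


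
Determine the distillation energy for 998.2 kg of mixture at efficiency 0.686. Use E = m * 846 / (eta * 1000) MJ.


E = m * 846 / (eta * 1000)
= 998.2 * 846 / (0.686 * 1000)
= 1231.0163 MJ

1231.0163 MJ


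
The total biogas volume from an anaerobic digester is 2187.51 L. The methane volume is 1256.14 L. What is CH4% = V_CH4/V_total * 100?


CH4% = V_CH4 / V_total * 100
= 1256.14 / 2187.51 * 100
= 57.4233%

57.4233%


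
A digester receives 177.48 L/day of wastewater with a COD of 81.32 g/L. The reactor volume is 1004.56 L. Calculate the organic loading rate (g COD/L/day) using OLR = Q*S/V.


OLR = Q * S / V
= 177.48 * 81.32 / 1004.56
= 14.3672 g/L/day

14.3672 g/L/day


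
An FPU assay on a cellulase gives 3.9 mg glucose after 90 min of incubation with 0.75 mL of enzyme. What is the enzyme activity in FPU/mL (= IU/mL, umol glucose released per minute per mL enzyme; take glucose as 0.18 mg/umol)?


Activity = glucose_mg / (0.18 mg/umol * V_mL * t_min)
= 3.9 / (0.18 * 0.75 * 90)
= 0.3210 FPU/mL

0.3210 FPU/mL


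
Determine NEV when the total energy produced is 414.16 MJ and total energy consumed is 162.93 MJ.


NEV = E_out - E_in
= 414.16 - 162.93
= 251.2300 MJ

251.2300 MJ


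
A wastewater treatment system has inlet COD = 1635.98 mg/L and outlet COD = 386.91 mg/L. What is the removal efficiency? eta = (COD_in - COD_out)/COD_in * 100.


eta = (COD_in - COD_out) / COD_in * 100
= (1635.98 - 386.91) / 1635.98 * 100
= 76.3500%

76.3500%


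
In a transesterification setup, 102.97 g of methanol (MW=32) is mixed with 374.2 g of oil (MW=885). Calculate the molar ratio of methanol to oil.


Molar ratio = n_MeOH / n_oil = (MeOH/32) / (oil/885) = (MeOH * 885) / (32 * oil)
= (102.97 * 885) / (32 * 374.2)
= 7.6103

7.6103


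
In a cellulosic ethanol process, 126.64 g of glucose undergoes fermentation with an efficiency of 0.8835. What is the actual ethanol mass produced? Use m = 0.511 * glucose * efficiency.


Actual ethanol: m = 0.511 * 126.64 * 0.8835
m = 57.1740 g

57.1740 g


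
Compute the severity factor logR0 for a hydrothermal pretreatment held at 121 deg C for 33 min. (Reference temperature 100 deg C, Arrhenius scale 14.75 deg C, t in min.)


logR0 = log10(t * exp((T - 100) / 14.75))
= log10(33 * exp((121 - 100) / 14.75))
= 2.1368

2.1368


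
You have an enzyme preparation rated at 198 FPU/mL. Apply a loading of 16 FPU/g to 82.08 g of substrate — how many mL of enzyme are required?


V = dosage * m_sub / activity
V = 16 * 82.08 / 198
V = 6.6327 mL

6.6327 mL


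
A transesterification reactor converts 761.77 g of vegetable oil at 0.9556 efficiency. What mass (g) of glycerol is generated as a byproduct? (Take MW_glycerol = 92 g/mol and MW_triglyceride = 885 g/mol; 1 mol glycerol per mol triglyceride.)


glycerol = oil * conv * (92/885)
= 761.77 * 0.9556 * 92 / 885
= 75.6736 g

75.6736 g


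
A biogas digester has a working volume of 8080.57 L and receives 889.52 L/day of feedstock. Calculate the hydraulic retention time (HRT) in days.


HRT = V / Q
= 8080.57 / 889.52
= 9.0842 days

9.0842 days


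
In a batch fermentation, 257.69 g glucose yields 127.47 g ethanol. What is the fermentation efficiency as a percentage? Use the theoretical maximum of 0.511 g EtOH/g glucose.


Fermentation efficiency = (actual / (0.511 * glucose)) * 100
= (127.47 / (0.511 * 257.69)) * 100
= 96.8032%

96.8032%


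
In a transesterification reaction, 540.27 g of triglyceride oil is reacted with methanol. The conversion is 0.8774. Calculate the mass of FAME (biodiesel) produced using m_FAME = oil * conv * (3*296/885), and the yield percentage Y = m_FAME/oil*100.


m_FAME = oil * conv * (3 * 296 / 885) = oil * conv * (888/885)
= 540.27 * 0.8774 * 888 / 885
= 475.6398 g
Y = m_FAME / oil * 100 = conv * (888/885) * 100
= 0.8774 * 888 / 885 * 100
= 88.04%

475.6398 g FAME; Y = 88.04%


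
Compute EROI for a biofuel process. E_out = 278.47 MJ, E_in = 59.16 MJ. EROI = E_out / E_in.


EROI = E_out / E_in
= 278.47 / 59.16
= 4.7071

4.7071


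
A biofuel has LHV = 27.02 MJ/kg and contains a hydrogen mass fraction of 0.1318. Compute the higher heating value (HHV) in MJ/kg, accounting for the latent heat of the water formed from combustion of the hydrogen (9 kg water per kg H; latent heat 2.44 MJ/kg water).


HHV = LHV + H_frac * 9 * 2.44
= 27.02 + 0.1318 * 9 * 2.44
= 29.9143 MJ/kg

29.9143 MJ/kg


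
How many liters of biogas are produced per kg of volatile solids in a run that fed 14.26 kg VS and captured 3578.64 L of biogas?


Y = V / VS
= 3578.64 / 14.26
= 250.9565 L/kg VS

250.9565 L/kg VS


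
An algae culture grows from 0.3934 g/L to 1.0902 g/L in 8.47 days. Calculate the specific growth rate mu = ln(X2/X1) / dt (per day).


mu = ln(X2/X1) / dt
= ln(1.0902/0.3934) / 8.47
= 0.1203 per day

0.1203 per day


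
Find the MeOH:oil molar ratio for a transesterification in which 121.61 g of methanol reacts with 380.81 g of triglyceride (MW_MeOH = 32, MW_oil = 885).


Molar ratio = n_MeOH / n_oil = (MeOH/32) / (oil/885) = (MeOH * 885) / (32 * oil)
= (121.61 * 885) / (32 * 380.81)
= 8.8319

8.8319


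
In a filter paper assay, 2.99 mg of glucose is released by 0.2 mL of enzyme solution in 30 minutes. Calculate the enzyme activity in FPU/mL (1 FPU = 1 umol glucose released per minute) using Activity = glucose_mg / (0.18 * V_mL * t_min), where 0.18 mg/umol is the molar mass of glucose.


Activity = glucose_mg / (0.18 mg/umol * V_mL * t_min)
= 2.99 / (0.18 * 0.2 * 30)
= 2.7685 FPU/mL

2.7685 FPU/mL


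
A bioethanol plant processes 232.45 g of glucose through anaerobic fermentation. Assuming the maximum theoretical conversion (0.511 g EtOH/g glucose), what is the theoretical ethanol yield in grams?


Theoretical ethanol yield: m_EtOH = 0.511 * m_glucose
m_EtOH = 0.511 * 232.45 = 118.7819 g

118.7819 g


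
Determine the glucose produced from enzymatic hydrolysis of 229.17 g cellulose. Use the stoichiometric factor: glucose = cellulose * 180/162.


glucose = cellulose * 180/162
= 229.17 * 180/162
= 254.6333 g

254.6333 g


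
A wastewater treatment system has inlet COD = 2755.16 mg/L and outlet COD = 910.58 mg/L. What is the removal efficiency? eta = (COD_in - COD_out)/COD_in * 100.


eta = (COD_in - COD_out) / COD_in * 100
= (2755.16 - 910.58) / 2755.16 * 100
= 66.9500%

66.9500%


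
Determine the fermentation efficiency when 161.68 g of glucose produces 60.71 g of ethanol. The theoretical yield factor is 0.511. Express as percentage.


Fermentation efficiency = (actual / (0.511 * glucose)) * 100
= (60.71 / (0.511 * 161.68)) * 100
= 73.4823%

73.4823%
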